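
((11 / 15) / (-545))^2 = 121 / 66830625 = 0.00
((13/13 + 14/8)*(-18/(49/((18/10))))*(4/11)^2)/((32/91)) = -1053/1540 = -0.68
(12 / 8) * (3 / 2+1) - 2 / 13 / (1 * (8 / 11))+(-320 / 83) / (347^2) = 459717402 / 129921311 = 3.54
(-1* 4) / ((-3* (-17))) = -4 / 51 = -0.08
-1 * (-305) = 305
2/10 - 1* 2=-9/5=-1.80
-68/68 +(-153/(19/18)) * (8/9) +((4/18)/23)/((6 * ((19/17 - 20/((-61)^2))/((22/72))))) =-3880444077755/29885970276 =-129.84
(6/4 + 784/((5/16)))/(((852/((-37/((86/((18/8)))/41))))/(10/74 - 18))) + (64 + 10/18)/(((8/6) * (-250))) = 153057000331/73272000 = 2088.89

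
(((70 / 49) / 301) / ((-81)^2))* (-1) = -10 / 13824027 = -0.00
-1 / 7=-0.14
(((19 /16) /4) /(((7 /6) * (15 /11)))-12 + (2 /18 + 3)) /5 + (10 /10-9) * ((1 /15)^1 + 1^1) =-517799 /50400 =-10.27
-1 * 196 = -196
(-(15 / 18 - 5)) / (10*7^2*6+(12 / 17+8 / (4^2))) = 0.00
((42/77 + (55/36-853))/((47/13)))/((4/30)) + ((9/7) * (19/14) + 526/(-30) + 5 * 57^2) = 43969954513/3039960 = 14463.99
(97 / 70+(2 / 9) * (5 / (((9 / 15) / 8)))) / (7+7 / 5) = 30619 / 15876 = 1.93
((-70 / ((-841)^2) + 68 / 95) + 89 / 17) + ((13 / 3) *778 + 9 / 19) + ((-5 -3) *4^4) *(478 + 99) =-4037833196391992 / 3426776445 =-1178318.24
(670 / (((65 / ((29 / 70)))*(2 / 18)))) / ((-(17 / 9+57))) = -157383 / 241150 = -0.65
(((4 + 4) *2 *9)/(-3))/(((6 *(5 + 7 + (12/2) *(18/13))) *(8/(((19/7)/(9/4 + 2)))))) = -0.03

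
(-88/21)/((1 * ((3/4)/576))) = -22528/7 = -3218.29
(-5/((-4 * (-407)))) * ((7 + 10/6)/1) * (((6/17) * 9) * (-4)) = 2340/6919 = 0.34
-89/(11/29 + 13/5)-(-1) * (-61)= -39257/432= -90.87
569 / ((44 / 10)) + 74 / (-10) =13411 / 110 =121.92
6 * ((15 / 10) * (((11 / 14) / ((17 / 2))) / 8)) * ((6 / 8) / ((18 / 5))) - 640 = -4874075 / 7616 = -639.98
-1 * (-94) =94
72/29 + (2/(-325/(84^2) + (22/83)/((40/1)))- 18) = -221799870/3348659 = -66.24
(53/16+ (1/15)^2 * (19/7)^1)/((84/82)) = 3434939/1058400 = 3.25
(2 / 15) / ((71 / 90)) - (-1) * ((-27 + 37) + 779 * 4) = 221958 / 71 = 3126.17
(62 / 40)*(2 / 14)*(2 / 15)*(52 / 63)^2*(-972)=-167648 / 8575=-19.55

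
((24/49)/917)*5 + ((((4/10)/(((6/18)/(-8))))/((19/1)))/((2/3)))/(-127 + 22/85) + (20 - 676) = -95766417088/145987317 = -655.99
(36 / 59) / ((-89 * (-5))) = 36 / 26255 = 0.00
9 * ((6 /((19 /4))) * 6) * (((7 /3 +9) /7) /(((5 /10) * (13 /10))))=293760 /1729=169.90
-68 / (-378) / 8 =0.02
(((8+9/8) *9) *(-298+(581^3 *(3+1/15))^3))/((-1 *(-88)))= 26801034081460879900048757768569/132000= 203038136980764241667036000.00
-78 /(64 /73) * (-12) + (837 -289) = 12925 /8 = 1615.62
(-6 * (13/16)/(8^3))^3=-59319/68719476736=-0.00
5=5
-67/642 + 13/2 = 2053/321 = 6.40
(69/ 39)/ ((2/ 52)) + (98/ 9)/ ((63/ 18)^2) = 422/ 9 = 46.89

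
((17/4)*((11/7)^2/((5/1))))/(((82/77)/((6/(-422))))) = -67881/2422280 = -0.03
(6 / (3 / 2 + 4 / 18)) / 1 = 108 / 31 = 3.48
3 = 3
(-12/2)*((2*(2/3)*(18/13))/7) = -144/91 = -1.58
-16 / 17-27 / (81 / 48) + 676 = 11204 / 17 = 659.06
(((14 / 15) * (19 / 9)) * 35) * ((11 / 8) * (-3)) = -10241 / 36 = -284.47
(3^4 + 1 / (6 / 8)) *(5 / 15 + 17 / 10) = 15067 / 90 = 167.41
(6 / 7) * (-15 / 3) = -30 / 7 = -4.29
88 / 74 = 44 / 37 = 1.19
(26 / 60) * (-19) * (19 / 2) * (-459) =718029 / 20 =35901.45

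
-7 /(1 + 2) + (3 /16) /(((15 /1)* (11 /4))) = -1537 /660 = -2.33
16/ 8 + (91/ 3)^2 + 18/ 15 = 41549/ 45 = 923.31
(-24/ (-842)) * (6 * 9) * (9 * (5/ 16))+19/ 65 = 252923/ 54730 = 4.62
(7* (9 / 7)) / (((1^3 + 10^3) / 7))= 9 / 143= 0.06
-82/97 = -0.85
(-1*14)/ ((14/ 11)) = -11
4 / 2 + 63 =65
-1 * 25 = -25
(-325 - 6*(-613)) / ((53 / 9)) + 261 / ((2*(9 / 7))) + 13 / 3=214717 / 318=675.21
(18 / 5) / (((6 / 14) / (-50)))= -420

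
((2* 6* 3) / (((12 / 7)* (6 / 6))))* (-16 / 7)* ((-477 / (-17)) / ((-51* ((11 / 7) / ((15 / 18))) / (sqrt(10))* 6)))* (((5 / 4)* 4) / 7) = 5.27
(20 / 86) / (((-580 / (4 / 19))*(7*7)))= -2 / 1160957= -0.00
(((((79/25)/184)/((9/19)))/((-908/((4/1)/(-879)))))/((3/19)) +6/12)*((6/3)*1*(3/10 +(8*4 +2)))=34.30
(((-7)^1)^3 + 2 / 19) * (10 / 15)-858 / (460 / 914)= -12673471 / 6555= -1933.41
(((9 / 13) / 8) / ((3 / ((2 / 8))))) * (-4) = -3 / 104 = -0.03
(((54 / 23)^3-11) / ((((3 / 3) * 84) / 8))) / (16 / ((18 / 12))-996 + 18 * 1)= -23627 / 123580219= -0.00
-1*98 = -98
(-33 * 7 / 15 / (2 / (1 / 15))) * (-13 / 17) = 1001 / 2550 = 0.39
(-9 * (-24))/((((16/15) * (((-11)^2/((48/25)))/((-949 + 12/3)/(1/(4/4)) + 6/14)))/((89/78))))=-190663632/55055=-3463.15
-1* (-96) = 96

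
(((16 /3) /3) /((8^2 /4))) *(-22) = -22 /9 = -2.44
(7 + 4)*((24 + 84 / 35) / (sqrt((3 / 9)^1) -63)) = -137214 / 29765 -726*sqrt(3) / 29765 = -4.65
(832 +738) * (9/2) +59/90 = 635909/90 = 7065.66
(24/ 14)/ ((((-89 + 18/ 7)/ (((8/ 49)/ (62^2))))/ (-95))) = 456/ 5697769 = 0.00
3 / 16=0.19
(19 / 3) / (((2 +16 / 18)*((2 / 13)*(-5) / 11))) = -627 / 20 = -31.35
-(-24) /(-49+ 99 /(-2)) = -48 /197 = -0.24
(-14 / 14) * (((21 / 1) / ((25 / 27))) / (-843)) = 189 / 7025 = 0.03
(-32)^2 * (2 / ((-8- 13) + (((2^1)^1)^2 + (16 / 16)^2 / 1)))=-128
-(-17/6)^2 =-289/36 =-8.03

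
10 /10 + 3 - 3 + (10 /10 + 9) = 11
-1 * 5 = -5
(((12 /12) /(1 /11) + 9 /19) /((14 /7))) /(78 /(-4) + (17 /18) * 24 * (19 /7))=0.14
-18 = -18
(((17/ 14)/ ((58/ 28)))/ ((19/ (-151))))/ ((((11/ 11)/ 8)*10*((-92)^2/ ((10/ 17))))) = -151/ 582958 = -0.00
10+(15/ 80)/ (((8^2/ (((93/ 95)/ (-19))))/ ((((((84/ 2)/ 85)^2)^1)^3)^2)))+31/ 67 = 179979205963174328527826594773/ 17202006899262975228271484375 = 10.46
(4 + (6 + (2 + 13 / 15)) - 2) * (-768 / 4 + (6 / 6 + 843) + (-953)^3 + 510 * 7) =-9405305977.67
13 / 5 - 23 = -20.40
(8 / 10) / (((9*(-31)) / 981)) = -2.81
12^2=144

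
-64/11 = -5.82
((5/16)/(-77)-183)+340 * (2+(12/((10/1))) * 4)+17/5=13135559/6160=2132.40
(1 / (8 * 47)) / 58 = 1 / 21808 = 0.00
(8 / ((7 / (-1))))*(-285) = 2280 / 7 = 325.71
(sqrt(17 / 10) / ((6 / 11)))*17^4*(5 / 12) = 918731*sqrt(170) / 144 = 83186.02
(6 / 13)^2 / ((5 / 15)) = 108 / 169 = 0.64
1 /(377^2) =1 /142129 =0.00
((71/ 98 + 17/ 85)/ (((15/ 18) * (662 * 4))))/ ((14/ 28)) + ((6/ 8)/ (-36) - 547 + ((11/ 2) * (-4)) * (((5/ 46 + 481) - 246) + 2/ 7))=-2563076204441/ 447644400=-5725.70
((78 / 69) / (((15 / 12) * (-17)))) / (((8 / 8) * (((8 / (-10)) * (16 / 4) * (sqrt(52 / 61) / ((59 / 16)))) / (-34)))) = -59 * sqrt(793) / 736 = -2.26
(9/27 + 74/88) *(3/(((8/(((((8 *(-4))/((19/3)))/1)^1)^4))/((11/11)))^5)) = 5226926975350051758828597811599114240/413489708033005540126911611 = 12641008648.59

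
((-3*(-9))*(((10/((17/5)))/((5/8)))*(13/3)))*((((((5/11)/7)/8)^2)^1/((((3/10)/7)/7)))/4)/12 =8125/65824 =0.12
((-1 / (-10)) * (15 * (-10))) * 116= -1740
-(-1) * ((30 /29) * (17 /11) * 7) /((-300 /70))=-833 /319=-2.61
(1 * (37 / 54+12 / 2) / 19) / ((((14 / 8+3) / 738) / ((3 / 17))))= 164 / 17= 9.65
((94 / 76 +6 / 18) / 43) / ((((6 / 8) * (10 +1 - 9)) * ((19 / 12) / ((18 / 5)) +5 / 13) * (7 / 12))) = 670176 / 13239485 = 0.05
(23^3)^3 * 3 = 5403457984389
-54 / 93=-18 / 31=-0.58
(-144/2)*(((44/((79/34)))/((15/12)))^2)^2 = -92320646238830592/24343800625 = -3792367.83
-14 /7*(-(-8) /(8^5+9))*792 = -12672 /32777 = -0.39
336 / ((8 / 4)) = 168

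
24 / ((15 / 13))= 104 / 5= 20.80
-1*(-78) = 78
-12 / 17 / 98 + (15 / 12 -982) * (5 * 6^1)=-49017897 / 1666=-29422.51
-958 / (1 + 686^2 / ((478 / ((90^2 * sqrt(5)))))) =54721918 / 18162537065152142879 - 436381835475600 * sqrt(5) / 18162537065152142879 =-0.00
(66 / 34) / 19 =33 / 323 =0.10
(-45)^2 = 2025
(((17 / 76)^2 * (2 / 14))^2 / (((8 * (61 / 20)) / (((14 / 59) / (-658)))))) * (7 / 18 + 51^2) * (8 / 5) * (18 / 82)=-3910870825 / 5668707061634176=-0.00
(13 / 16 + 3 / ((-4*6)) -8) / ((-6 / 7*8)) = 273 / 256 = 1.07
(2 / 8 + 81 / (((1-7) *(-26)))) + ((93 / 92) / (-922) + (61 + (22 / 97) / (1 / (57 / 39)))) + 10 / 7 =47566188041 / 748741448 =63.53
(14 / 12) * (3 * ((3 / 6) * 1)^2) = 7 / 8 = 0.88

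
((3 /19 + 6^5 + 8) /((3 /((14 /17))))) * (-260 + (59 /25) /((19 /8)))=-254740054408 /460275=-553451.86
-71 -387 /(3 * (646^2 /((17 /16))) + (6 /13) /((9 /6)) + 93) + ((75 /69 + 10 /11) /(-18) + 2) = -4821439030789 /69763477410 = -69.11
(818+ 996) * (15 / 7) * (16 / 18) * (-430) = -31200800 / 21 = -1485752.38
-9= -9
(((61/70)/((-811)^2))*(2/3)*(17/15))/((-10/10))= -1037/1035910575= -0.00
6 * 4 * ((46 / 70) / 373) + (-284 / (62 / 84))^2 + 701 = 1866223811947 / 12545855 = 148752.22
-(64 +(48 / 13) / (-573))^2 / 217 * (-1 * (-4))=-100991755264 / 1337867713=-75.49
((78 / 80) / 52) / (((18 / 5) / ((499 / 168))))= 499 / 32256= 0.02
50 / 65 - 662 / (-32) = 4463 / 208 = 21.46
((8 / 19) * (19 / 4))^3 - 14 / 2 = 1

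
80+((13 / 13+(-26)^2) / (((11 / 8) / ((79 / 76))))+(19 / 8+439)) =1727467 / 1672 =1033.17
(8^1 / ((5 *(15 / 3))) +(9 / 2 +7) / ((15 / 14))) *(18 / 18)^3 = 11.05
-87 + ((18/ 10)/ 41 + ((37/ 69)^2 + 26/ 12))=-164948527/ 1952010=-84.50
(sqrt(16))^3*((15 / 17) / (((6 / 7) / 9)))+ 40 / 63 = 635720 / 1071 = 593.58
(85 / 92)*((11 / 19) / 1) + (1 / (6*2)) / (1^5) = 1621 / 2622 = 0.62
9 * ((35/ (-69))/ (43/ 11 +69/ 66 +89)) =-770/ 15847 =-0.05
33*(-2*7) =-462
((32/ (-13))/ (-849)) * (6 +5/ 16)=202/ 11037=0.02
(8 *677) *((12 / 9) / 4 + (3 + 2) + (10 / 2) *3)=330376 / 3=110125.33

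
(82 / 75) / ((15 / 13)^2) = 13858 / 16875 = 0.82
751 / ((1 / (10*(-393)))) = -2951430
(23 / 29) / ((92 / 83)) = 83 / 116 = 0.72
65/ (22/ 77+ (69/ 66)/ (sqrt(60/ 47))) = -2032800/ 84779+ 247940 * sqrt(705)/ 84779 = 53.67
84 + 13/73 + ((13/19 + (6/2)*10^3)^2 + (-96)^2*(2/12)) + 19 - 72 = 237326498181/26353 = 9005672.91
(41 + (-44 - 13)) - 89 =-105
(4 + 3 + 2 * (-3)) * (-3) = -3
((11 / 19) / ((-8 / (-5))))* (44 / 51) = 605 / 1938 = 0.31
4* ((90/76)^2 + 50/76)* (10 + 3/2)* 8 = 273700/361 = 758.17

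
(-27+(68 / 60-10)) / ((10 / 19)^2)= -97109 / 750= -129.48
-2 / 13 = -0.15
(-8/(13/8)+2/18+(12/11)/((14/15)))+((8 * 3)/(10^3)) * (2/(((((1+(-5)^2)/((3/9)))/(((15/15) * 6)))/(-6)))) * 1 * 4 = -4202417/1126125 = -3.73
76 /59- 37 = -2107 /59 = -35.71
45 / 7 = 6.43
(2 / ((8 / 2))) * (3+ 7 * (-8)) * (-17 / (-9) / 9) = -901 / 162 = -5.56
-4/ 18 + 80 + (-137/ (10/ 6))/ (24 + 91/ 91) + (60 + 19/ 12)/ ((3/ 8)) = 30089/ 125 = 240.71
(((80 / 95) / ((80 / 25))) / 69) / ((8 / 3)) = 5 / 3496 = 0.00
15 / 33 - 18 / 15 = -41 / 55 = -0.75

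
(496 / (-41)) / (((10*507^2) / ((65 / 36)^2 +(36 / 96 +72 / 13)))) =-958241 / 22195152954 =-0.00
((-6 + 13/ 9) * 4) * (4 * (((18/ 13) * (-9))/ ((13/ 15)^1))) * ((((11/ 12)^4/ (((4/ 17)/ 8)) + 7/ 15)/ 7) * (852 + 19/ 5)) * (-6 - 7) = -222575424203/ 5460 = -40764729.71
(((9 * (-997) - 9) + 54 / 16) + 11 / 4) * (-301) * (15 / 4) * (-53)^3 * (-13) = 627473658325605 / 32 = 19608551822675.16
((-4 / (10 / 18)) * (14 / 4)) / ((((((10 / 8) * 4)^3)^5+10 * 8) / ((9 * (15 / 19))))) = -3402 / 579833985895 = -0.00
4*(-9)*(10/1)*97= -34920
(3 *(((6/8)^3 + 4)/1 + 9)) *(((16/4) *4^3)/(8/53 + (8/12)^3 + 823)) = 14750748/1178353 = 12.52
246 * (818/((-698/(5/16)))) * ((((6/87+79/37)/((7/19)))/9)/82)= -91892075/125824272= -0.73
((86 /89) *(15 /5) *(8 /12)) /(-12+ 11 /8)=-0.18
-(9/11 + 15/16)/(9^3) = -103/42768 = -0.00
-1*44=-44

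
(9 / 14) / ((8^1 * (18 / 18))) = 9 / 112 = 0.08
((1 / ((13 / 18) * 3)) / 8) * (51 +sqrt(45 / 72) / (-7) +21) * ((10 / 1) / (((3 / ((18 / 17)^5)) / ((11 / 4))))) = 935336160 / 18458141- 3247695 * sqrt(10) / 129206987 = 50.59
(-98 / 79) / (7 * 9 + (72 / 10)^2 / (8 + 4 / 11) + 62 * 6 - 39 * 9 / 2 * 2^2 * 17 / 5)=56350 / 88378959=0.00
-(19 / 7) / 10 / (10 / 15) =-57 / 140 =-0.41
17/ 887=0.02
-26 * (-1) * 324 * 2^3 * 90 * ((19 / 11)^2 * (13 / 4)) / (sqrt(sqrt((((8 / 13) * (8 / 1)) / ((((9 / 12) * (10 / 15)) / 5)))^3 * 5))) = 44475561 * 26^(3 / 4) / 242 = 2116099.48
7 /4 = 1.75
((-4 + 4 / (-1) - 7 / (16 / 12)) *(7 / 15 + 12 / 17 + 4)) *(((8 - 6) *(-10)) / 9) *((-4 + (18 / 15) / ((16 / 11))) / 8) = -8878189 / 146880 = -60.45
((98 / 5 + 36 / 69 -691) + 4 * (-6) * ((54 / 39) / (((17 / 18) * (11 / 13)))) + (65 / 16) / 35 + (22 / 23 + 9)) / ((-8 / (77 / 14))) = 1691744979 / 3503360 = 482.89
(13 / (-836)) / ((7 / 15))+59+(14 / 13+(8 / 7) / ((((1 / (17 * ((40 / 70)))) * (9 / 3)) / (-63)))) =-13168699 / 76076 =-173.10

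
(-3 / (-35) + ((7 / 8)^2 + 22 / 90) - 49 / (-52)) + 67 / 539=43637491 / 20180160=2.16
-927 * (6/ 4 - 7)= 10197/ 2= 5098.50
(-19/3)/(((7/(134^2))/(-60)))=6823280/7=974754.29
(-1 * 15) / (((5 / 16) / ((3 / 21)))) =-48 / 7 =-6.86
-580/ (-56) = 145/ 14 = 10.36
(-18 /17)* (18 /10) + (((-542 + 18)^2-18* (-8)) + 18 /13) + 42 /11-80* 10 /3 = 10008061022 /36465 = 274456.63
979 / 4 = 244.75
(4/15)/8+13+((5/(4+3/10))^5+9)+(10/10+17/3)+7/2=25230859323/735042215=34.33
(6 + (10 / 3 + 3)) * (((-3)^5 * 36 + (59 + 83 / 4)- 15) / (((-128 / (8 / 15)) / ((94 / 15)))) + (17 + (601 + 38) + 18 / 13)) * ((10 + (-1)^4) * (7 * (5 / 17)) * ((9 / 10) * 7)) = 1650344335409 / 1060800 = 1555754.46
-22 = -22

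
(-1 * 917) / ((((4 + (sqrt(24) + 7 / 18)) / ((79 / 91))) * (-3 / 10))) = -9810852 / 3991 + 4470768 * sqrt(6) / 3991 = 285.70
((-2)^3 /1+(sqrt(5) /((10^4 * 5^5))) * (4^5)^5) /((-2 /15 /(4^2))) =-9667539753.83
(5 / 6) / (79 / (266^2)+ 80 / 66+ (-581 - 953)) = -389158 / 715795477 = -0.00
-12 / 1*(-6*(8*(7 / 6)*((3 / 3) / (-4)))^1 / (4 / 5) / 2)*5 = -525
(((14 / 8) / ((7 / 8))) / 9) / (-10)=-1 / 45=-0.02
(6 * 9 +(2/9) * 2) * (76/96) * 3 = 4655/36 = 129.31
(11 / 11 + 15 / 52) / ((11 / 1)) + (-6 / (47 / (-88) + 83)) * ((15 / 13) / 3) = 123353 / 1383668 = 0.09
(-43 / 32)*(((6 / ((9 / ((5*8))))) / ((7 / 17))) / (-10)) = 731 / 84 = 8.70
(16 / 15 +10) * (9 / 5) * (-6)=-2988 / 25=-119.52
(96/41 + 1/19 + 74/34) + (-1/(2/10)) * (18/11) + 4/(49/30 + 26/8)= -119174646/42682189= -2.79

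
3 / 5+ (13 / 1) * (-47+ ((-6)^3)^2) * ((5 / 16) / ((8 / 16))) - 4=15147789 / 40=378694.72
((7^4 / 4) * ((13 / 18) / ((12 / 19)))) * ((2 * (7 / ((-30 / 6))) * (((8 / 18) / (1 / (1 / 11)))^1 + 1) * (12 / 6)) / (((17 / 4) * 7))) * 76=-2321185958 / 227205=-10216.26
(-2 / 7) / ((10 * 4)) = -1 / 140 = -0.01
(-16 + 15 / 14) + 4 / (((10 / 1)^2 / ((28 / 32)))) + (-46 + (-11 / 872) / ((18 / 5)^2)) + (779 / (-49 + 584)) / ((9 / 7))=-316161331027 / 5290336800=-59.76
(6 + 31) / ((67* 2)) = 37 / 134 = 0.28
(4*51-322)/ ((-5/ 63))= 7434/ 5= 1486.80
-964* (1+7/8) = -3615/2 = -1807.50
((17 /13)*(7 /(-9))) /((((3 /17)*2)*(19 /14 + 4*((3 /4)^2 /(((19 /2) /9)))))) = -269059 /325728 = -0.83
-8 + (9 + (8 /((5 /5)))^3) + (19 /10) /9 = 46189 /90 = 513.21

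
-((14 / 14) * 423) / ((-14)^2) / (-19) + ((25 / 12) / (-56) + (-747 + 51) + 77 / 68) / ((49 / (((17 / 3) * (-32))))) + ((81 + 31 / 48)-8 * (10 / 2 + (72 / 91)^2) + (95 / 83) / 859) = 29494288559397853 / 11307541072464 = 2608.37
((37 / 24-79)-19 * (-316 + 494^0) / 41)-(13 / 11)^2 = 7991645 / 119064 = 67.12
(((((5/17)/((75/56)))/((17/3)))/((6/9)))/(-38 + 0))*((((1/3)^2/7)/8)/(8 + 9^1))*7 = -0.00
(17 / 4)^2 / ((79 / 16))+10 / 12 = 4.49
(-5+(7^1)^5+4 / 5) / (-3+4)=84014 / 5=16802.80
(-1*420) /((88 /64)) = -3360 /11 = -305.45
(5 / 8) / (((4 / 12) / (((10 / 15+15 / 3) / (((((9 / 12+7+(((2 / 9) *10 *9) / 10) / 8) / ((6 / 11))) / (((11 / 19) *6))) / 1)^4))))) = 557685 / 16681088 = 0.03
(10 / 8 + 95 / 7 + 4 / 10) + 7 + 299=44971 / 140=321.22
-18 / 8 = -9 / 4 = -2.25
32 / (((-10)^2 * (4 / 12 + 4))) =24 / 325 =0.07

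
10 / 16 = 5 / 8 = 0.62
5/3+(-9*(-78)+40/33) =23261/33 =704.88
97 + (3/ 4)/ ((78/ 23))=10111/ 104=97.22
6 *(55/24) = 13.75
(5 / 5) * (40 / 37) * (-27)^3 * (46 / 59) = -36216720 / 2183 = -16590.34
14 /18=7 /9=0.78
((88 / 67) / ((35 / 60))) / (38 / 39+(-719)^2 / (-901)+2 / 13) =-37106784 / 9437140615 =-0.00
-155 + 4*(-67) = -423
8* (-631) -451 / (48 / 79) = -277933 / 48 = -5790.27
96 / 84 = 8 / 7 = 1.14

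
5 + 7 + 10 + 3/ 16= 355/ 16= 22.19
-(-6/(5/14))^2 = -7056/25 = -282.24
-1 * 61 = -61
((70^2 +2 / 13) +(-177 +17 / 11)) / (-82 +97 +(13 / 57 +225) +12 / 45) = 64185040 / 3267121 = 19.65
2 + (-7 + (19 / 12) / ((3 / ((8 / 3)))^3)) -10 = -30373 / 2187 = -13.89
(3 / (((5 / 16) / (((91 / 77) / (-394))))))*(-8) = 2496 / 10835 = 0.23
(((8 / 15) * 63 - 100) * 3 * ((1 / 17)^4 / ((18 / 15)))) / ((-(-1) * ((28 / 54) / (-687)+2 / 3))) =-1539567 / 515825696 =-0.00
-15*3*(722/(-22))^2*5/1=-242332.44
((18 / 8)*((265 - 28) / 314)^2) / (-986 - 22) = -0.00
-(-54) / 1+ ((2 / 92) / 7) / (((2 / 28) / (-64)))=1178 / 23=51.22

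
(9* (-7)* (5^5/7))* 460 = -12937500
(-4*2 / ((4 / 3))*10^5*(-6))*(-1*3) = -10800000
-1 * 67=-67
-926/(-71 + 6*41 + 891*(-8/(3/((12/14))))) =6482/13031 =0.50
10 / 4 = 5 / 2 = 2.50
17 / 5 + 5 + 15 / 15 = 47 / 5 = 9.40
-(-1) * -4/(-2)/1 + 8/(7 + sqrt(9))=14/5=2.80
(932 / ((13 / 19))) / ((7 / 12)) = 2335.12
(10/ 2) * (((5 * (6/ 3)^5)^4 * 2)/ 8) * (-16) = -13107200000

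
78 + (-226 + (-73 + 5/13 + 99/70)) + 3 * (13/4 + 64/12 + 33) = -171901/1820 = -94.45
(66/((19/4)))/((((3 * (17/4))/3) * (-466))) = -528/75259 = -0.01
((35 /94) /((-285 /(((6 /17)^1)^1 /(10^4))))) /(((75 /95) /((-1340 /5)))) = 469 /29962500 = 0.00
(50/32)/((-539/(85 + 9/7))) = -3775/15092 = -0.25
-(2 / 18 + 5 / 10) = -11 / 18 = -0.61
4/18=2/9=0.22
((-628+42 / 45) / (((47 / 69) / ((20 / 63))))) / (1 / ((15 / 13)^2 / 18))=-10816900 / 500409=-21.62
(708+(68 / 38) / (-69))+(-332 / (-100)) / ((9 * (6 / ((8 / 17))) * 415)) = 17750946998 / 25072875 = 707.97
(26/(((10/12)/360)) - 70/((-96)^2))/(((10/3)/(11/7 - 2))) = -51757021/35840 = -1444.11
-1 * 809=-809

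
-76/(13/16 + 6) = -11.16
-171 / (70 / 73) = -12483 / 70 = -178.33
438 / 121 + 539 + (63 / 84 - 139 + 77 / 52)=638403 / 1573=405.85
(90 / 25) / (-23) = -18 / 115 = -0.16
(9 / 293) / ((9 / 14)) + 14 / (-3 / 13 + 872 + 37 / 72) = 15269870 / 239221901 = 0.06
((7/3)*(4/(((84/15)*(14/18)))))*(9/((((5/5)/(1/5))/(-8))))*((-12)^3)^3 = 1114512556032/7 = 159216079433.14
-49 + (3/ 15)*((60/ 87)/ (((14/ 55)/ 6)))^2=158759/ 41209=3.85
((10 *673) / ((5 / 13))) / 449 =17498 / 449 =38.97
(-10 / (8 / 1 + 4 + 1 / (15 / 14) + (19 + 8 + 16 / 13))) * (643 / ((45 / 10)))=-835900 / 24081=-34.71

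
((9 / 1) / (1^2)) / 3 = 3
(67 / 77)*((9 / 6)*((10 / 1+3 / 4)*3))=25929 / 616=42.09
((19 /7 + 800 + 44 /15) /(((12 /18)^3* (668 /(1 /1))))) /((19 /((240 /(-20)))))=-2284011 /888440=-2.57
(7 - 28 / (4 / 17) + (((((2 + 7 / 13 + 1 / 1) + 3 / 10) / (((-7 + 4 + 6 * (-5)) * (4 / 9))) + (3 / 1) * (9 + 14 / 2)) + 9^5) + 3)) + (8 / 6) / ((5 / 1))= 202446833 / 3432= 58988.00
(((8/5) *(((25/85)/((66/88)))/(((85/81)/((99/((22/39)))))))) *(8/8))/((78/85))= 114.35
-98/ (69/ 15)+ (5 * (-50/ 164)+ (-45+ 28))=-75117/ 1886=-39.83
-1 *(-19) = 19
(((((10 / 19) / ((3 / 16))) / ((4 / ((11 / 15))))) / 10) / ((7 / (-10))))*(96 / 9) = -2816 / 3591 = -0.78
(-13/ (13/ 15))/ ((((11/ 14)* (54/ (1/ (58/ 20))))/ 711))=-27650/ 319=-86.68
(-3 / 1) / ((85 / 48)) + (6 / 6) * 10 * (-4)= -3544 / 85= -41.69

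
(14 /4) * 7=49 /2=24.50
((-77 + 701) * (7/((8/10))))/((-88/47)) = -64155/22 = -2916.14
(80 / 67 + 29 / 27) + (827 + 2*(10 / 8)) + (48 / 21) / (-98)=1032173647 / 1240974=831.74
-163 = -163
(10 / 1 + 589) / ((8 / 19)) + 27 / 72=1423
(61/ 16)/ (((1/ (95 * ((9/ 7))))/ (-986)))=-25712415/ 56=-459150.27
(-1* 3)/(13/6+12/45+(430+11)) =-90/13303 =-0.01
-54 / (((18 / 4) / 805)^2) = -5184200 / 3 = -1728066.67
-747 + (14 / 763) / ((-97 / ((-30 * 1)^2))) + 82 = -7032845 / 10573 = -665.17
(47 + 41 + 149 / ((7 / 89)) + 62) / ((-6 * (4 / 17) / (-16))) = 486574 / 21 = 23170.19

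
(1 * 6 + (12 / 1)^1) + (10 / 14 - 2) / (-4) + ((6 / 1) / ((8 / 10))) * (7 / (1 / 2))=3453 / 28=123.32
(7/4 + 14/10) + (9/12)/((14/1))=897/280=3.20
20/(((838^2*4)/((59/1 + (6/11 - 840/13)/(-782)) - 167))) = -30170115/39264568772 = -0.00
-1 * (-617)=617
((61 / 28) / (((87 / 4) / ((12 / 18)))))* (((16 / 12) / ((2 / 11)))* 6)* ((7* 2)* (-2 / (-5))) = 21472 / 1305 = 16.45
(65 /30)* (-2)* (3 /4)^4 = -351 /256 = -1.37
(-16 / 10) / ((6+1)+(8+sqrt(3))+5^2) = -64 / 1597+8 * sqrt(3) / 7985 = -0.04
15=15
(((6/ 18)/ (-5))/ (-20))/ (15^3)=1/ 1012500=0.00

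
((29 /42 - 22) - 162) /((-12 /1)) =7699 /504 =15.28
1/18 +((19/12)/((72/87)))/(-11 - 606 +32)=8809/168480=0.05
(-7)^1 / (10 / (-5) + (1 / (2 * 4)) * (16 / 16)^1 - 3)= 56 / 39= 1.44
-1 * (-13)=13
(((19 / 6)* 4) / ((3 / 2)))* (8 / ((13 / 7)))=4256 / 117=36.38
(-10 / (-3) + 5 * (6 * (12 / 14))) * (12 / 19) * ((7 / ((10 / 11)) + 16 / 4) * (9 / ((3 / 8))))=685152 / 133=5151.52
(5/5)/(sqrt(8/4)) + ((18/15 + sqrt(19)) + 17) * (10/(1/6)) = sqrt(2)/2 + 60 * sqrt(19) + 1092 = 1354.24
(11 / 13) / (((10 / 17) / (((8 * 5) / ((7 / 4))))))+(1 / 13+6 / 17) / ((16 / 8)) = 102393 / 3094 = 33.09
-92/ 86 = -46/ 43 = -1.07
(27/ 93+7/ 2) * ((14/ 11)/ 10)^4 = 112847/ 113467750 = 0.00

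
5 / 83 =0.06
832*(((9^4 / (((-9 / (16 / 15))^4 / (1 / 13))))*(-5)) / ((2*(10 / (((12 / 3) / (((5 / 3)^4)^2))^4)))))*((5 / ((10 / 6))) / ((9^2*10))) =-0.00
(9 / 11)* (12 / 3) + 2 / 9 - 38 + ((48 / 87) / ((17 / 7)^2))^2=-34.50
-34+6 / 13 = -436 / 13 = -33.54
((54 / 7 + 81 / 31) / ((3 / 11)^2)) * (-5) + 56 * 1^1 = -138493 / 217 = -638.22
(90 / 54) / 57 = 5 / 171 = 0.03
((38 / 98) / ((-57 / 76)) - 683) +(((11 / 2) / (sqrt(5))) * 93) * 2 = -100477 / 147 +1023 * sqrt(5) / 5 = -226.02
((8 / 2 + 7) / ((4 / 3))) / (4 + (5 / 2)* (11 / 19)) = 209 / 138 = 1.51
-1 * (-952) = 952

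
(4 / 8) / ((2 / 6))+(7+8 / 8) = 19 / 2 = 9.50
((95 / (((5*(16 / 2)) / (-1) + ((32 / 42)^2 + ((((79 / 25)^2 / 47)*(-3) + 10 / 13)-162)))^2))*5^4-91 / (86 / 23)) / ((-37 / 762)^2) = -656193560973873857750531532726 / 67643456751749365009899427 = -9700.77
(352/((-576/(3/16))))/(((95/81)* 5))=-297/15200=-0.02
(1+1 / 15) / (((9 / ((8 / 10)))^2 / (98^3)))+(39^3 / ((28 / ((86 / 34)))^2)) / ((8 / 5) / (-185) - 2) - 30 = 97967353324704491 / 12787213068000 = 7661.35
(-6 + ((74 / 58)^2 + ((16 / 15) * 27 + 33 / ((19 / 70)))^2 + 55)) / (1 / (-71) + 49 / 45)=54961599271077 / 2606414585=21087.05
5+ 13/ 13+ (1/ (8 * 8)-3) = 3.02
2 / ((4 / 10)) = 5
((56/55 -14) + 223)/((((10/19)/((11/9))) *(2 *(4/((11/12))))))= 2414159/43200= 55.88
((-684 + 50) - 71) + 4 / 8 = -1409 / 2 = -704.50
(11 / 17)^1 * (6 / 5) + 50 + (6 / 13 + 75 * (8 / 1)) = 719618 / 1105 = 651.24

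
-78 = -78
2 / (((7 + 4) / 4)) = 8 / 11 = 0.73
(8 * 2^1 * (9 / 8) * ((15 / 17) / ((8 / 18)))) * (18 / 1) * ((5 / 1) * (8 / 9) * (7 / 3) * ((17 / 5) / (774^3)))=0.00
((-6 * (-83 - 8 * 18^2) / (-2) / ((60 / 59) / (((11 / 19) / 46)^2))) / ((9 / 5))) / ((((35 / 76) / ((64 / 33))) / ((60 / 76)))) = -27777200 / 12031047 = -2.31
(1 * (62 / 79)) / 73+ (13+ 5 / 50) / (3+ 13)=0.83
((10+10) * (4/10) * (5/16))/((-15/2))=-1/3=-0.33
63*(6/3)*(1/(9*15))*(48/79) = 224/395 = 0.57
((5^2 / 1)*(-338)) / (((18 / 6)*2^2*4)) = -4225 / 24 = -176.04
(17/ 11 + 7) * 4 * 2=752/ 11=68.36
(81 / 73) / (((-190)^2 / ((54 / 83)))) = 2187 / 109364950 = 0.00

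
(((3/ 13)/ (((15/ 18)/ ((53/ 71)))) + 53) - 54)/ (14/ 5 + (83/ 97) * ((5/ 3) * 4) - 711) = 1065351/ 943426913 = 0.00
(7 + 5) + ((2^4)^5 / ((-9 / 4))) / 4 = -1048468 / 9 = -116496.44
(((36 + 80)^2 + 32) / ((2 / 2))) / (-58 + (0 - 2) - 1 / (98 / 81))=-440608 / 1987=-221.75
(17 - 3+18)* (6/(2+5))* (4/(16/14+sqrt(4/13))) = 6656/53 - 896* sqrt(13)/53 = 64.63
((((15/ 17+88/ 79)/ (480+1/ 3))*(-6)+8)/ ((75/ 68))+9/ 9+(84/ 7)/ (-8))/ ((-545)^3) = -114932843/ 2764215118706250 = -0.00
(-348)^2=121104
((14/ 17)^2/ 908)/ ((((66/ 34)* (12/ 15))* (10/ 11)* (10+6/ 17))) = 49/ 958848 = 0.00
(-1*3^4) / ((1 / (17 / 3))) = -459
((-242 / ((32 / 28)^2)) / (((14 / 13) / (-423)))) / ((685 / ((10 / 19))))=4657653 / 83296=55.92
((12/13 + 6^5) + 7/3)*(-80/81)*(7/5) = -33979792/3159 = -10756.50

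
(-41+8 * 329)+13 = 2604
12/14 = 6/7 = 0.86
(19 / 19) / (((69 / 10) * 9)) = 10 / 621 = 0.02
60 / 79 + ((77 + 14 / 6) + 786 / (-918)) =957733 / 12087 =79.24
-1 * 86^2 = -7396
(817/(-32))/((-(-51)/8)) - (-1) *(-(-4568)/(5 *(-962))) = -2430821/490620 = -4.95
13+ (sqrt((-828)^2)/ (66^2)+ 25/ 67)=109957/ 8107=13.56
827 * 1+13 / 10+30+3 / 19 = 163107 / 190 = 858.46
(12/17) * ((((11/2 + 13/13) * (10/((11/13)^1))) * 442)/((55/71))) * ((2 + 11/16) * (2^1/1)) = 20122323/121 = 166300.19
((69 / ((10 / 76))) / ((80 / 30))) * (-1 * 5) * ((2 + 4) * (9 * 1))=-106191 / 2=-53095.50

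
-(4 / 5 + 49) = -249 / 5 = -49.80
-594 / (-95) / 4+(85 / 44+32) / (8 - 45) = 99923 / 154660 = 0.65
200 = 200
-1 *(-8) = 8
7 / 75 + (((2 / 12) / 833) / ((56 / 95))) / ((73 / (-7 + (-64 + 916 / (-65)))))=205712701 / 2213447600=0.09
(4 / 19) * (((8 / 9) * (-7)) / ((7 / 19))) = -32 / 9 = -3.56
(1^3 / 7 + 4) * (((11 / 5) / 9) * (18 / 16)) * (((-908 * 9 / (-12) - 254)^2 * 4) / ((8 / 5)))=8308993 / 16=519312.06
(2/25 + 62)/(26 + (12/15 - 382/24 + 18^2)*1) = 18624/100465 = 0.19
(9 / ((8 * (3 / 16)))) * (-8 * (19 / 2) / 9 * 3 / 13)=-152 / 13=-11.69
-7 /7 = -1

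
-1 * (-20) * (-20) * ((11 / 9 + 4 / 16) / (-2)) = 2650 / 9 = 294.44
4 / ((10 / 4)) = 8 / 5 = 1.60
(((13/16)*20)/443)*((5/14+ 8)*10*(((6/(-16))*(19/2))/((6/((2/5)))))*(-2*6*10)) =2167425/24808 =87.37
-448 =-448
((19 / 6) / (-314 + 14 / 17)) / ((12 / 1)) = -323 / 383328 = -0.00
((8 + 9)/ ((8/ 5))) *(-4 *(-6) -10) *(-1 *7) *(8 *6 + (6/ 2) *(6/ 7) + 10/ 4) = -442085/ 8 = -55260.62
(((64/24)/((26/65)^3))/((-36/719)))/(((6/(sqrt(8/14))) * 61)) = -89875 * sqrt(7)/138348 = -1.72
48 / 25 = 1.92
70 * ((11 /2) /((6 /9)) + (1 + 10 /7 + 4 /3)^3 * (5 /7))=60000355 /18522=3239.41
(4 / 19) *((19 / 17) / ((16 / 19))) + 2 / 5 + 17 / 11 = 8321 / 3740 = 2.22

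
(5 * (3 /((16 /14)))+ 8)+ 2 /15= 2551 /120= 21.26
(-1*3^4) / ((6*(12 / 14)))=-63 / 4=-15.75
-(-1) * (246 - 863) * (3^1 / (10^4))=-1851 / 10000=-0.19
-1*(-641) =641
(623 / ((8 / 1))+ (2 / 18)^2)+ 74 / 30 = 260347 / 3240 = 80.35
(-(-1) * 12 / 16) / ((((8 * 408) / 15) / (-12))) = -45 / 1088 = -0.04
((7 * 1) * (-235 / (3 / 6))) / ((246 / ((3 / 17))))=-1645 / 697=-2.36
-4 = -4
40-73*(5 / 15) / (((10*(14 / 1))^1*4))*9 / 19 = 425381 / 10640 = 39.98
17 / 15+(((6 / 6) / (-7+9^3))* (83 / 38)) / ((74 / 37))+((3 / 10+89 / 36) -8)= -10106431 / 2469240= -4.09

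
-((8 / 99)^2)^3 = -262144 / 941480149401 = -0.00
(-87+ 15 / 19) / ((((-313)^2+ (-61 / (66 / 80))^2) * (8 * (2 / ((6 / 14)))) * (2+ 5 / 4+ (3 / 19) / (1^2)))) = -29403 / 4488344126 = -0.00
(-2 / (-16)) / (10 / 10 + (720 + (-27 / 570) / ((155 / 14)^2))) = 2282375 / 13164731944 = 0.00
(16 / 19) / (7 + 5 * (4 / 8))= 32 / 361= 0.09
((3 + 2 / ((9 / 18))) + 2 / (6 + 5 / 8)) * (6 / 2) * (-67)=-77787 / 53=-1467.68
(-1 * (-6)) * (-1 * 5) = -30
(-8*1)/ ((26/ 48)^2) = -4608/ 169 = -27.27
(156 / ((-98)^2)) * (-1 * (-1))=39 / 2401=0.02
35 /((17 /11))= 22.65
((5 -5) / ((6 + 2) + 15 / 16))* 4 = 0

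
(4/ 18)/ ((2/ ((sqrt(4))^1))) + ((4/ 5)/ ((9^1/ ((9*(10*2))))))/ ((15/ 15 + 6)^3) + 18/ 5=3.87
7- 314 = -307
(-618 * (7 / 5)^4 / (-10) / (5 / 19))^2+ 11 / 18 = 3576690095444813 / 4394531250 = 813895.70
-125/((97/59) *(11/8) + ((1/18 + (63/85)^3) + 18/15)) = -326100375000/10235139131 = -31.86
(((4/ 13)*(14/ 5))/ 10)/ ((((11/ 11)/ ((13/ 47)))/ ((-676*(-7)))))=132496/ 1175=112.76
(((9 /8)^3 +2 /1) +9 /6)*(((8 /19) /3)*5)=12605 /3648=3.46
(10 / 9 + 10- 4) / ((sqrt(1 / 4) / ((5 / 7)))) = 10.16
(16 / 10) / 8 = 0.20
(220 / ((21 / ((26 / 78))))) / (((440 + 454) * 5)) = 22 / 28161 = 0.00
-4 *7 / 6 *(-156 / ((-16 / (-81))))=3685.50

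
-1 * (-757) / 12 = 757 / 12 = 63.08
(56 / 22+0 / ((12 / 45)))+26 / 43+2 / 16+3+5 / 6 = 80695 / 11352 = 7.11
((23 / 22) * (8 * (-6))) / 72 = -23 / 33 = -0.70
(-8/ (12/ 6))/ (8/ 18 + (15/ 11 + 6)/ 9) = -396/ 125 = -3.17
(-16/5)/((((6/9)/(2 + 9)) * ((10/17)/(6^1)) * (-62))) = 6732/775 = 8.69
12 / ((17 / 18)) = 216 / 17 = 12.71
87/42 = 29/14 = 2.07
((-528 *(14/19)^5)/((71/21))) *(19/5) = -5963392512/46263955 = -128.90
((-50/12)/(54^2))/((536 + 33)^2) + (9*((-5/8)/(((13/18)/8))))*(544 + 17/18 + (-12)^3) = 5428170256523075/73638791928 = 73713.46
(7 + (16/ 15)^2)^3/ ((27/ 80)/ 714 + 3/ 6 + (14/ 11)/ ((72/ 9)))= 257131129632608/ 314697909375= 817.07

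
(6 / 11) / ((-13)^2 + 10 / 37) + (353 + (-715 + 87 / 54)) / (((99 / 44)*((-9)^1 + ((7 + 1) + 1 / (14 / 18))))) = -3128344255 / 5580333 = -560.60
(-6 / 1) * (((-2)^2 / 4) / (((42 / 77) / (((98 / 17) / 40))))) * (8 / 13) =-1078 / 1105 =-0.98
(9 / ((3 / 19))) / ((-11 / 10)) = -570 / 11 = -51.82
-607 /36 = -16.86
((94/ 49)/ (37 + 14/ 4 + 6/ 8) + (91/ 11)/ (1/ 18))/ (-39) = -1204306/ 315315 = -3.82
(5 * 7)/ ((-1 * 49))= -5/ 7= -0.71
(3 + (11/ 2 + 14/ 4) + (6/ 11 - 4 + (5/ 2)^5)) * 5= 186915/ 352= 531.01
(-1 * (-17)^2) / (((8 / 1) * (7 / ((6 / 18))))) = -289 / 168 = -1.72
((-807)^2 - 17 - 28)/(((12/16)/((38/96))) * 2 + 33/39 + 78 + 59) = 40211847/8746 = 4597.74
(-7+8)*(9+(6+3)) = 18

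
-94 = -94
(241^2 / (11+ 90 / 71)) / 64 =4123751 / 55744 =73.98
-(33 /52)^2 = -1089 /2704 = -0.40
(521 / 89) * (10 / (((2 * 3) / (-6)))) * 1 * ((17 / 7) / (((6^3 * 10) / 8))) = -8857 / 16821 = -0.53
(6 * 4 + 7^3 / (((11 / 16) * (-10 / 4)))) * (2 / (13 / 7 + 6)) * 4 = -178.76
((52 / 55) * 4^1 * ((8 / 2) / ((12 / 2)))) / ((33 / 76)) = 31616 / 5445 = 5.81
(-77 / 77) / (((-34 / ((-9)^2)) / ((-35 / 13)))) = -2835 / 442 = -6.41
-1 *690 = -690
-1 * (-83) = 83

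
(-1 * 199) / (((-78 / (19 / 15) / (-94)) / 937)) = -166511459 / 585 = -284634.97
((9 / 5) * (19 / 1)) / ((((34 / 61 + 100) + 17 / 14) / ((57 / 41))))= 308294 / 659895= 0.47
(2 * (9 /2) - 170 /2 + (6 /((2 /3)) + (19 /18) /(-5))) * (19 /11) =-114931 /990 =-116.09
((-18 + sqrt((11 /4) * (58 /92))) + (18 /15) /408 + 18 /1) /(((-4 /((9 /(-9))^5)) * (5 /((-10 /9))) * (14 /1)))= -sqrt(14674) /23184 -1 /85680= -0.01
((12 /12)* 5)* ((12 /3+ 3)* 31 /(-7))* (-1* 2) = 310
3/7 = 0.43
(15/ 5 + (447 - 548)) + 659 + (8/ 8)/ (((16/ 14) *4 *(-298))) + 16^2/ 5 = 29189661/ 47680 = 612.20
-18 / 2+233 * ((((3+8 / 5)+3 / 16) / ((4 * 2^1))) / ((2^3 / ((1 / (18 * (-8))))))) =-6724759 / 737280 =-9.12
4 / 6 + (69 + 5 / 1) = 224 / 3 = 74.67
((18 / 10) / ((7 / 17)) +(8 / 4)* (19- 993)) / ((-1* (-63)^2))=68027 / 138915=0.49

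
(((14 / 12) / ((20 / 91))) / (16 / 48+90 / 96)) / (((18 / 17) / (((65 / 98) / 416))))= 221 / 35136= 0.01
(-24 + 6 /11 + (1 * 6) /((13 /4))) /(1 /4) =-12360 /143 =-86.43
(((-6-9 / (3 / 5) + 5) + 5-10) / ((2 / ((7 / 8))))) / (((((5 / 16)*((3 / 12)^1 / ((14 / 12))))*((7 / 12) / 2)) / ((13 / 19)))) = -321.85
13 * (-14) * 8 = -1456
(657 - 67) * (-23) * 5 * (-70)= 4749500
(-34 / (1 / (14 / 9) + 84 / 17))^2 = 65480464 / 1766241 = 37.07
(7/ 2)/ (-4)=-7/ 8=-0.88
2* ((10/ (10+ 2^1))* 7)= 35/ 3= 11.67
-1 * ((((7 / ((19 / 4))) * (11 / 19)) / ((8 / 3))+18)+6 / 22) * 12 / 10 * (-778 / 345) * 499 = 57326025186 / 2283325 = 25106.38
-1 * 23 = -23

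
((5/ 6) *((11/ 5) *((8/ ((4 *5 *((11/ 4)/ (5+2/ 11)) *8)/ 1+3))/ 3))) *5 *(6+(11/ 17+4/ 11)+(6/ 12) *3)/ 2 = 100795/ 85187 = 1.18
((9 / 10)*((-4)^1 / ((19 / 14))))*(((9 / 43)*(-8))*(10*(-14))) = -508032 / 817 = -621.83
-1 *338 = -338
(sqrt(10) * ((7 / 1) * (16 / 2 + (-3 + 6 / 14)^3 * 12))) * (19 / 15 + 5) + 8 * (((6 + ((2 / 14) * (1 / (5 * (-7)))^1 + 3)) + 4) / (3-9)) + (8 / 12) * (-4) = -1264112 * sqrt(10) / 147-14696 / 735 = -27213.69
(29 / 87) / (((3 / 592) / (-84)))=-16576 / 3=-5525.33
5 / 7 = 0.71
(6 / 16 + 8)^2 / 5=4489 / 320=14.03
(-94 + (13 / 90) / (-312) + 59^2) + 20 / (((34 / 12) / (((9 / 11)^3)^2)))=220467894759703 / 65051719920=3389.12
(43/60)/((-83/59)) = -2537/4980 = -0.51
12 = 12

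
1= 1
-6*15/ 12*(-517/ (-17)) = -228.09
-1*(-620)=620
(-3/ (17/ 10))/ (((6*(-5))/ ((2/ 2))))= 1/ 17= 0.06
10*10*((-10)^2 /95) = 2000 /19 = 105.26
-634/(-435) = 634/435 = 1.46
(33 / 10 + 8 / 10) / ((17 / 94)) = 1927 / 85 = 22.67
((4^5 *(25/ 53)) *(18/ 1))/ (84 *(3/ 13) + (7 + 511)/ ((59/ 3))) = 11781120/ 61957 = 190.15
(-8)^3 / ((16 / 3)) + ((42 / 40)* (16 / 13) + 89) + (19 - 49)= -35.71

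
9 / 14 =0.64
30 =30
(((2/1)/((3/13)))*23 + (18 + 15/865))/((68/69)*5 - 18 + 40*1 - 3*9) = -2999.44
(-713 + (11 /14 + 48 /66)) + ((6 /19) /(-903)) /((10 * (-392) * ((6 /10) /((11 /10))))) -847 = -1152984027599 /739809840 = -1558.49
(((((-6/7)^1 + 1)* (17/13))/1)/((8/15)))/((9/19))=1615/2184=0.74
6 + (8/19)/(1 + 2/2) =118/19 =6.21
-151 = -151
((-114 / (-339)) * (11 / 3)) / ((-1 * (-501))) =418 / 169839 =0.00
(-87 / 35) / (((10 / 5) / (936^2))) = -38110176 / 35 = -1088862.17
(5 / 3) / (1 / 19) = 95 / 3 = 31.67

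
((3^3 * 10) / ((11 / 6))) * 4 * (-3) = -19440 / 11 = -1767.27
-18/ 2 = -9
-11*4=-44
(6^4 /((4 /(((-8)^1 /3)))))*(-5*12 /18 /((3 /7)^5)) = 5378240 /27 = 199194.07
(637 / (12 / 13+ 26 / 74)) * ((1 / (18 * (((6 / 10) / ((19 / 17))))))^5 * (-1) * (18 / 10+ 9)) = -474168315814375 / 7400824756374096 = -0.06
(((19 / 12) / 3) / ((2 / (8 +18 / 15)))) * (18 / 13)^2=3933 / 845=4.65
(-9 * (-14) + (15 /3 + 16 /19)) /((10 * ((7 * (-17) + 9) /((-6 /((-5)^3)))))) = -1503 /261250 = -0.01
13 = 13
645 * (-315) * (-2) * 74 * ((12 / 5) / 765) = 1603728 / 17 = 94336.94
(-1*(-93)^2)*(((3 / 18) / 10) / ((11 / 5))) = -2883 / 44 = -65.52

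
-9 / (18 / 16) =-8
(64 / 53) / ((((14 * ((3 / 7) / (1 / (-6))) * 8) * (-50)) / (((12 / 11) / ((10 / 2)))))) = 4 / 218625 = 0.00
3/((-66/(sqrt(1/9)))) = -1/66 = -0.02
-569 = -569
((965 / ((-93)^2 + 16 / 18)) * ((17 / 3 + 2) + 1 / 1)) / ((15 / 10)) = 50180 / 77849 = 0.64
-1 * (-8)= 8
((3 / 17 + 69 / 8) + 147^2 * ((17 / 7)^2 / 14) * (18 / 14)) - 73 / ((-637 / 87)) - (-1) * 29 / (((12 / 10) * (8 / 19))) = 6123496709 / 519792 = 11780.67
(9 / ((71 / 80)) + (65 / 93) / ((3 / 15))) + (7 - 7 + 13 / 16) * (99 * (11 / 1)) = 94919231 / 105648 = 898.45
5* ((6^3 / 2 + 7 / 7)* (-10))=-5450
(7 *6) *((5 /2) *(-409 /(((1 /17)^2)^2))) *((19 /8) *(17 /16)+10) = -5749655380035 /128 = -44919182656.52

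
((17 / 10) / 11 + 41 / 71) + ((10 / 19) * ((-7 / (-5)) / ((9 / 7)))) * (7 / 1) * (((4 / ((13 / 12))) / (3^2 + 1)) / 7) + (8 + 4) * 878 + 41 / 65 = 60983155859 / 5787210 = 10537.57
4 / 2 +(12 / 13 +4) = 90 / 13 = 6.92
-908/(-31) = 908/31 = 29.29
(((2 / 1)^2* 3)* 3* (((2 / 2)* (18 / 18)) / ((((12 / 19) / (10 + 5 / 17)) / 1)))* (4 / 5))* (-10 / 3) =-26600 / 17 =-1564.71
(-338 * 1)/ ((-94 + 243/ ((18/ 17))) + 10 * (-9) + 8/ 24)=-2028/ 275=-7.37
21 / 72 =7 / 24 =0.29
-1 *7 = -7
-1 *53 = -53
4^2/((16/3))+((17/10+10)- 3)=117/10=11.70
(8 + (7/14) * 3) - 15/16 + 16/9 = 1489/144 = 10.34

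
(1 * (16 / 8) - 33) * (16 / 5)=-496 / 5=-99.20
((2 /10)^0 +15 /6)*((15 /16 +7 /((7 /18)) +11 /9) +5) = 25361 /288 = 88.06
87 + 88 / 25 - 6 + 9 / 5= 2158 / 25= 86.32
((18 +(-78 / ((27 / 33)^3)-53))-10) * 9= -45541 / 27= -1686.70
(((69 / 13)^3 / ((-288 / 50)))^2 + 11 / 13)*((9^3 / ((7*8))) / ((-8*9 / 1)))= -67533542373753 / 553577070592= -121.99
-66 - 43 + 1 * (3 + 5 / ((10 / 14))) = -99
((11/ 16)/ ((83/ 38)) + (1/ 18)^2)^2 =292239025/ 2892718656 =0.10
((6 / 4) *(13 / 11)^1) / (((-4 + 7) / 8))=4.73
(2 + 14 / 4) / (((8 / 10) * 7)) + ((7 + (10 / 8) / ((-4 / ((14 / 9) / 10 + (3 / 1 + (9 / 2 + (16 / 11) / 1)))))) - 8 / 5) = 391987 / 110880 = 3.54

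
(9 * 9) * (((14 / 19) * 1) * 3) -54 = 2376 / 19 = 125.05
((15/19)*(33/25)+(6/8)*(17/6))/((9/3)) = 2407/2280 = 1.06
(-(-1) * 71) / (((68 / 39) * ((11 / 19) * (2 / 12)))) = 157833 / 374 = 422.01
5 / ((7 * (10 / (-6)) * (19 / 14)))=-6 / 19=-0.32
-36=-36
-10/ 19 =-0.53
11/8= 1.38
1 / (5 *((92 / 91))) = 91 / 460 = 0.20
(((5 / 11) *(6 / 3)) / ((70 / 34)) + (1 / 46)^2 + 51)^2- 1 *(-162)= 74551018224897 / 26546836624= 2808.28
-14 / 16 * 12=-21 / 2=-10.50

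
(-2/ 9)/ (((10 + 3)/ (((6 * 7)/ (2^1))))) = -14/ 39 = -0.36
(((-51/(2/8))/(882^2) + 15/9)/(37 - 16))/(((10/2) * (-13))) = -108028/88488855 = -0.00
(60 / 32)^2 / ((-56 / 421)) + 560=1912315 / 3584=533.57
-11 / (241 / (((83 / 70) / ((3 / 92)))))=-41998 / 25305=-1.66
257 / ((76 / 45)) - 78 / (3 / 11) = -10171 / 76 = -133.83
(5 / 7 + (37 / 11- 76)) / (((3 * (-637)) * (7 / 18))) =2556 / 26411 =0.10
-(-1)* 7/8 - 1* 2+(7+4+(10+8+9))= 295/8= 36.88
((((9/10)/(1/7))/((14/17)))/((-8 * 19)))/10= -153/30400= -0.01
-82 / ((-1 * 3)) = 82 / 3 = 27.33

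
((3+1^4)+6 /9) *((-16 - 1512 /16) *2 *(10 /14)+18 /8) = -4357 /6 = -726.17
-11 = -11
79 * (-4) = -316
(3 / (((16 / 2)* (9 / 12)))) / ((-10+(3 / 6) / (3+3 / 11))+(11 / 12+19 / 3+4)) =36 / 101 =0.36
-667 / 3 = -222.33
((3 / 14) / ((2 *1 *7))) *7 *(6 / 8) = 9 / 112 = 0.08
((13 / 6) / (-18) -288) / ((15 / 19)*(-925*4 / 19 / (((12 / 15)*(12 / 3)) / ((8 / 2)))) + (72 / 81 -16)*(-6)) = 11233237 / 3957588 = 2.84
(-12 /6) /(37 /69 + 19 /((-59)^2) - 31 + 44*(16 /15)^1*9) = -2401890 /470700413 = -0.01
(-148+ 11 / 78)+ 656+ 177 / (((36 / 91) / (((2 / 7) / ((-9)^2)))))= 1610203 / 3159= 509.72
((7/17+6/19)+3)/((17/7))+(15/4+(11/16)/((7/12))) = 6.46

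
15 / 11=1.36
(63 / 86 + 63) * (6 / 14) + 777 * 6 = 403281 / 86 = 4689.31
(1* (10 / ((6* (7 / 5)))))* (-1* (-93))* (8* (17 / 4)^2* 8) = 895900 / 7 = 127985.71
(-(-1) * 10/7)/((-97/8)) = -80/679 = -0.12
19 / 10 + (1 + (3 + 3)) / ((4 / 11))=423 / 20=21.15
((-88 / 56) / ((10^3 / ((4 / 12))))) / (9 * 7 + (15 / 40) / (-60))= -44 / 5291475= -0.00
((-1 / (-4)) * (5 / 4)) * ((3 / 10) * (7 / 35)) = 3 / 160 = 0.02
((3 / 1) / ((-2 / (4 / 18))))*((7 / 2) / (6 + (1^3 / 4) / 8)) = -112 / 579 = -0.19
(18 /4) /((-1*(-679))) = 9 /1358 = 0.01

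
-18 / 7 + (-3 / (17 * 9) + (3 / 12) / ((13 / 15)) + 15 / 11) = -191735 / 204204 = -0.94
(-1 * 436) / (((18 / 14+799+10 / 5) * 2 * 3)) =-763 / 8424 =-0.09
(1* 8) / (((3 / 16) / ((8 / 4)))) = 256 / 3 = 85.33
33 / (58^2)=33 / 3364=0.01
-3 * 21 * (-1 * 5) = 315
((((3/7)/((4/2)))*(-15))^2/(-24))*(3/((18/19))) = -4275/3136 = -1.36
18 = 18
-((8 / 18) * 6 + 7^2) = -155 / 3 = -51.67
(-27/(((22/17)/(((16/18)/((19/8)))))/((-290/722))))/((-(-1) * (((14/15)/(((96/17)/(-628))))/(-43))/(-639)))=-68846371200/82918451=-830.29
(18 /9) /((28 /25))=25 /14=1.79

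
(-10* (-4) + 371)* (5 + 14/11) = 28359/11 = 2578.09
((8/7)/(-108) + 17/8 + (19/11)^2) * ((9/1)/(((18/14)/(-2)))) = -932669/13068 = -71.37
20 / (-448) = -5 / 112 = -0.04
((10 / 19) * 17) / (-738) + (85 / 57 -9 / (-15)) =72883 / 35055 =2.08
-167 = -167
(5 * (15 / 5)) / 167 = 15 / 167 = 0.09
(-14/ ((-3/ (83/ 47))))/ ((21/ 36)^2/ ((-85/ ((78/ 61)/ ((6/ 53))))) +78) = 289198560/ 2735595473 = 0.11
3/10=0.30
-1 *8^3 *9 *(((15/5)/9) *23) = -35328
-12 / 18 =-2 / 3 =-0.67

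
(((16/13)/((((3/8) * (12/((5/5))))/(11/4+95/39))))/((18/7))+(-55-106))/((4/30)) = -32945675/27378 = -1203.36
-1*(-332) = 332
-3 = -3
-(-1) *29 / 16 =29 / 16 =1.81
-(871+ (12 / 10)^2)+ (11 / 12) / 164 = -42923773 / 49200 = -872.43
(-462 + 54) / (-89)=408 / 89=4.58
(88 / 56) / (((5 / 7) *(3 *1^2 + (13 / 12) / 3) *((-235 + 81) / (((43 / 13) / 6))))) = -129 / 55055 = -0.00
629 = 629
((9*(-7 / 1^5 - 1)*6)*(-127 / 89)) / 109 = 5.66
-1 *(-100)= 100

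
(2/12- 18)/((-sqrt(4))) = 107/12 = 8.92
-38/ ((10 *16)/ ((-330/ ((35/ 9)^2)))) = 5.18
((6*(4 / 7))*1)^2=576 / 49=11.76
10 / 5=2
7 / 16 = 0.44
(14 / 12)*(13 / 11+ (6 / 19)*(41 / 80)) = 1.57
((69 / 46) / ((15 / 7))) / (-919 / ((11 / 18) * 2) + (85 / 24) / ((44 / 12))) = -308 / 330415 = -0.00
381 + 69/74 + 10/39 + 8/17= 18774037/49062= 382.66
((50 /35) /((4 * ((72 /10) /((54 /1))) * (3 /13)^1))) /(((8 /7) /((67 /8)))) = 21775 /256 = 85.06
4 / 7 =0.57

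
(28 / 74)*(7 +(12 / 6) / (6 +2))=203 / 74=2.74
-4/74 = -2/37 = -0.05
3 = 3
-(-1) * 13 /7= 1.86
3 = 3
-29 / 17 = -1.71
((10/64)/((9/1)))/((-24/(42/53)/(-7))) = 245/61056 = 0.00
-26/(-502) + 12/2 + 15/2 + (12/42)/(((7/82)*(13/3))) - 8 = 6.32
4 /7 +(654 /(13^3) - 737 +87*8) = -40.13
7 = 7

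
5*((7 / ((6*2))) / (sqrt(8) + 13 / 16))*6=-3640 / 1879 + 8960*sqrt(2) / 1879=4.81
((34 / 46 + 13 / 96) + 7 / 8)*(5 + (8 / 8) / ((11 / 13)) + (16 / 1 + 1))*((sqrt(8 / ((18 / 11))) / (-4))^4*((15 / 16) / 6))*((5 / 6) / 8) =90297625 / 1465122816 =0.06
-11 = -11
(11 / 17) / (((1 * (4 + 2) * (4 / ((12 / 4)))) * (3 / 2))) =11 / 204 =0.05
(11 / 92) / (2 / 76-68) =-209 / 118818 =-0.00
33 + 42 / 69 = 773 / 23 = 33.61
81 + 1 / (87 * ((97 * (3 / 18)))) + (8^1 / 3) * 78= 812959 / 2813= 289.00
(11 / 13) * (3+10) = 11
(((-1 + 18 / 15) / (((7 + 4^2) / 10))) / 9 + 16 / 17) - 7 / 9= 203 / 1173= 0.17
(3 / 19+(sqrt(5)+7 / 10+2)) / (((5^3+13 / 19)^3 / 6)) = 6859 * sqrt(5) / 2269612512+65341 / 7565375040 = 0.00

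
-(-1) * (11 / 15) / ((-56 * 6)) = -11 / 5040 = -0.00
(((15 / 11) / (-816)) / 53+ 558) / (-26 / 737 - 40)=-5928522001 / 425358496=-13.94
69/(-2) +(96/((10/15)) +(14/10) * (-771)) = -9699/10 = -969.90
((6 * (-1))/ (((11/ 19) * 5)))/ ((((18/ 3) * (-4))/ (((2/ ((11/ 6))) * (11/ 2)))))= 0.52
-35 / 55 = -7 / 11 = -0.64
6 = 6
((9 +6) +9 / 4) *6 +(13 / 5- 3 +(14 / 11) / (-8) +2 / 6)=68161 / 660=103.27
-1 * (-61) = 61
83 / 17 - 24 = -325 / 17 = -19.12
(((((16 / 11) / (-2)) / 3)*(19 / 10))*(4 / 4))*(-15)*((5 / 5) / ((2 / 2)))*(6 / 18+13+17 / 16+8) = 154.73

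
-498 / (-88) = 249 / 44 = 5.66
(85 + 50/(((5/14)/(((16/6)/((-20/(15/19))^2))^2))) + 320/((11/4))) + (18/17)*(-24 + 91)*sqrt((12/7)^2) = 55097133752/170590189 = 322.98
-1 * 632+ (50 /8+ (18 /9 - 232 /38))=-629.86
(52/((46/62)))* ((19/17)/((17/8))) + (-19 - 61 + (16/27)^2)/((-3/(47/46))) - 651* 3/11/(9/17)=-43394651837/159906879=-271.37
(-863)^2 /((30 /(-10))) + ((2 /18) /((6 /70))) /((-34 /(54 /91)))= -164593964 /663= -248256.36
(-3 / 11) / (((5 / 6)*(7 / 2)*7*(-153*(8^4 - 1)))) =4 / 187612425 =0.00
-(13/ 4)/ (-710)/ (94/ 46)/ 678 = 299/ 90499440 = 0.00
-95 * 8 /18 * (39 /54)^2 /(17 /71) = -1139905 /12393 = -91.98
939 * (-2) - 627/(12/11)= -9811/4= -2452.75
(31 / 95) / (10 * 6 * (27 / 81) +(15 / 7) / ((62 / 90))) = 6727 / 476425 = 0.01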